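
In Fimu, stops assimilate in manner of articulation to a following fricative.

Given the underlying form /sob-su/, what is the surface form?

[soβsu]

The rule targets /b/ (voiced bilabial stop), which sits before the trigger /s/ (fricative).
A voiced bilabial fricative is [β], so the surface segment is [β].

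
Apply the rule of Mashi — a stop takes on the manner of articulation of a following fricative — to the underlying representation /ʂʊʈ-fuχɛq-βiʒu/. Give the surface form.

[ʂʊʂfuχɛχβiʒu]

/ʈ/ is a voiceless retroflex stop. The following trigger /f/ is a fricative, so /ʈ/ must become a fricative as well.
A voiceless retroflex fricative is [ʂ], so the surface segment is [ʂ].
At the second juncture, /q/ likewise becomes [χ] adjacent to /β/.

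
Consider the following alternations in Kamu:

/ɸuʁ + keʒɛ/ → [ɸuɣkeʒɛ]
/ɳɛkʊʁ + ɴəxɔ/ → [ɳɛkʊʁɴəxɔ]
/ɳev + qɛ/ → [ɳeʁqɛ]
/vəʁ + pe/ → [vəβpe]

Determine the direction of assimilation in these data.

The segment that alternates is /ʁ/, which surfaces as [ɣ] when adjacent to /k/.
/ʁ/ is uvular while /k/ is velar; the output [ɣ] is velar, matching the trigger — so the feature that spreads is place.
The same holds elsewhere in the data: /v/ → [ʁ] before /q/ (labiodental → uvular, matching uvular); /ʁ/ → [β] before /p/ (uvular → bilabial, matching bilabial) — only place changes, and always toward the following segment.
Nothing changes in [ɳɛkʊʁɴəxɔ]: there the adjacent consonants already agree in place (/ʁ/ and /ɴ/ are both uvular), so this form is consistent with the same rule.
The trigger is the following segment, so the direction is regressive (anticipatory).

regressive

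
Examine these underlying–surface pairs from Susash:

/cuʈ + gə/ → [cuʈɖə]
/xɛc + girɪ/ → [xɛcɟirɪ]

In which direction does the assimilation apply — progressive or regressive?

progressive

The segment that alternates is /g/, which surfaces as [ɖ] when adjacent to /ʈ/.
/g/ is velar while /ʈ/ is retroflex; the output [ɖ] is retroflex, matching the trigger — so the feature that spreads is place.
Checking the remaining alternation: /g/ → [ɟ] after /c/ (velar → palatal, matching palatal) — only place changes, and always toward the preceding segment.
Since the segment that changes follows the conditioning segment, the assimilation is progressive.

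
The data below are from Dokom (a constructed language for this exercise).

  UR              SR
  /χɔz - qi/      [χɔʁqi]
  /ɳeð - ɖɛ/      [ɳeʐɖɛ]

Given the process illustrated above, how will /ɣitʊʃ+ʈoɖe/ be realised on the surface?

[ɣitʊʂʈoɖe]

The data show regressive place assimilation: /z/ → [ʁ] before /q/; /ð/ → [ʐ] before /ɖ/. In each pair only place changes, matching the following consonant, while manner and voice stay constant.
The rule targets /ʃ/ (voiceless postalveolar fricative), which sits before the trigger /ʈ/ (retroflex).
A voiceless retroflex fricative is [ʂ], so the surface segment is [ʂ].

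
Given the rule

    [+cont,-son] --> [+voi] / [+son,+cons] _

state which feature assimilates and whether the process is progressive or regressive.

progressive voicing assimilation

The target ([+cont,-son], fricatives) acquires [+voi] next to a sonorant consonant ([+son,+cons]) — it takes on the voicing of its neighbour, so the feature that spreads is voicing.
Since the environment is written before the underscore, the trigger precedes the target; the direction is progressive.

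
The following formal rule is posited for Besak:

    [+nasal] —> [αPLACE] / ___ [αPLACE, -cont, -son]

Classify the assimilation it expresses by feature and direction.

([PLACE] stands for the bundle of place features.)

The shared variable α links the value of the place features (abbreviated [PLACE]) on the target to the same value on the neighbouring segment, so place is the feature that assimilates.
The conditioning segment sits to the right of the focus bar, meaning the trigger follows the segment that changes — regressive assimilation.

regressive place assimilation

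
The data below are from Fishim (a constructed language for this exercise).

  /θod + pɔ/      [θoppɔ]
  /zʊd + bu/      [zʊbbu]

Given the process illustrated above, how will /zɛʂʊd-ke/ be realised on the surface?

The data show regressive total assimilation (/d/ → [p] before /p/; /d/ → [b] before /b/): in every case the target segment becomes identical to its following neighbour, copying more than a single feature.
/d/ is the segment targeted by the rule; it sits immediately before /k/, so it assimilates completely and surfaces as [k].

[zɛʂʊkke]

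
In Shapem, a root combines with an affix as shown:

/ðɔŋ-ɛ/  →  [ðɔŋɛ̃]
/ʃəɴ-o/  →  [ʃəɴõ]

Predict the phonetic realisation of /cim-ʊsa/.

The data show progressive nasality assimilation (vowel nasalisation): /ɛ/ → [ɛ̃] after /ŋ/; /o/ → [õ] after /ɴ/ — a vowel is nasalised by an immediately preceding nasal consonant.
/ʊ/ sits next to the nasal /m/ and is therefore nasalised to [ʊ̃].

[cimʊ̃sa]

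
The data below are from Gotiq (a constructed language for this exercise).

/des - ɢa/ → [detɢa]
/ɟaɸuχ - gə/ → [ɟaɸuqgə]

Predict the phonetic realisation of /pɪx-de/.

The data show regressive manner assimilation: /s/ → [t] before /ɢ/; /χ/ → [q] before /g/. In each pair only manner changes, matching the following consonant, while place and voice stay constant.
The rule targets /x/ (voiceless velar fricative), which sits before the trigger /d/ (stop).
Changing only its manner to stop gives [k] — the voiceless velar stop.

[pɪkde]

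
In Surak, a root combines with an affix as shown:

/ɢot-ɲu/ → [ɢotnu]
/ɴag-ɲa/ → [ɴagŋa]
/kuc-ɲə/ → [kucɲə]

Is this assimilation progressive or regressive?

progressive

Underlying /ɲ/ is realised as [n] next to /t/; /t/ itself does not change.
The change palatal → alveolar matches the place of the preceding /t/, identifying this as place assimilation.
Checking the remaining alternation: /ɲ/ → [ŋ] after /g/ (palatal → velar, matching velar) — only place changes, and always toward the preceding segment.
No alternation appears in [kucɲə]: there the adjacent consonants already agree in place (/ɲ/ and /c/ are both palatal), so this form is consistent with the same rule.
Since the segment that changes follows the conditioning segment, the assimilation is progressive.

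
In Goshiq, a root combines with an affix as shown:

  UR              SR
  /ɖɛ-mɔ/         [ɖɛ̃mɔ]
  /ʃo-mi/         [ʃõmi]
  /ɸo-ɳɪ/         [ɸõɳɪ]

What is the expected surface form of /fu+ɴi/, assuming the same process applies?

[fũɴi]

The data show regressive nasality assimilation (vowel nasalisation): /ɛ/ → [ɛ̃] before /m/; /o/ → [õ] before /m/; /o/ → [õ] before /ɳ/ — a vowel is nasalised by an immediately following nasal consonant.
/u/ sits next to the nasal /ɴ/ and is therefore nasalised to [ũ].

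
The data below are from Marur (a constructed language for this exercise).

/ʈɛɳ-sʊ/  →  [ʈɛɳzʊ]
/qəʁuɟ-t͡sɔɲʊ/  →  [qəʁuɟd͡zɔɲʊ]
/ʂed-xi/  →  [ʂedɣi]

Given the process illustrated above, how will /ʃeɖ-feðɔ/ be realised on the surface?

The data show progressive voicing assimilation: /s/ → [z] after /ɳ/; /t͡s/ → [d͡z] after /ɟ/; /x/ → [ɣ] after /d/. In each pair only voicing changes, matching the preceding consonant, while place and manner stay constant.
The rule targets /f/ (voiceless labiodental fricative), which sits after the trigger /ɖ/ (voiced).
A voiced labiodental fricative is [v], so the surface segment is [v].

[ʃeɖveðɔ]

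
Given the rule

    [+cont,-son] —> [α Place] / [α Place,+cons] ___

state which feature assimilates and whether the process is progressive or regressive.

progressive place assimilation

The rule copies the place features (abbreviated [Place]) from the environment onto the target, so the assimilating feature is place.
Since the environment is written before the underscore, the trigger precedes the target; the direction is progressive.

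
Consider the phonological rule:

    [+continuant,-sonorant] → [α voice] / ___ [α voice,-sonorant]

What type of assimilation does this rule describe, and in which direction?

The rule copies [voice] from the environment onto the target, so the assimilating feature is voicing.
Since the environment is written after the underscore, the trigger follows the target; the direction is regressive.

regressive voicing assimilation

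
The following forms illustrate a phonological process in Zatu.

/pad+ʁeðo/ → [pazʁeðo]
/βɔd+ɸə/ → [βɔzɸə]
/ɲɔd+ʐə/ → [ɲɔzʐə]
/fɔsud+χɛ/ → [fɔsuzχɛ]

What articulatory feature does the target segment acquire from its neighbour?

manner

Underlying /d/ is realised as [z] next to /ʁ/; /ʁ/ itself does not change.
/d/ is a stop while /ʁ/ is a fricative; the output [z] is a fricative, matching the trigger — so the feature that spreads is manner.
Checking the remaining alternations: /d/ → [z] before /ɸ/ (stop → fricative, matching a fricative); /d/ → [z] before /ʐ/ (stop → fricative, matching a fricative); /d/ → [z] before /χ/ (stop → fricative, matching a fricative) — only manner changes, and always toward the following segment.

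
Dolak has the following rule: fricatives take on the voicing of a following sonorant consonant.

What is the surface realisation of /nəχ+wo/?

/χ/ is a voiceless uvular fricative. The following trigger /w/ is voiced, so /χ/ must become voiced as well.
The voiced uvular fricative is [ʁ], so /χ/ → [ʁ].

[nəʁwo]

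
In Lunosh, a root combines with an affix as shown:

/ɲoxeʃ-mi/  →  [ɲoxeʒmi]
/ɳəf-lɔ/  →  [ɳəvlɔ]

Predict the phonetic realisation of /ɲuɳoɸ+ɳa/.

The data show regressive voicing assimilation: /ʃ/ → [ʒ] before /m/; /f/ → [v] before /l/. In each pair only voicing changes, matching the following consonant, while place and manner stay constant.
/ɸ/ is a voiceless bilabial fricative. The following trigger /ɳ/ is voiced, so /ɸ/ must become voiced as well.
The voiced bilabial fricative is [β], so /ɸ/ → [β].

[ɲuɳoβɳa]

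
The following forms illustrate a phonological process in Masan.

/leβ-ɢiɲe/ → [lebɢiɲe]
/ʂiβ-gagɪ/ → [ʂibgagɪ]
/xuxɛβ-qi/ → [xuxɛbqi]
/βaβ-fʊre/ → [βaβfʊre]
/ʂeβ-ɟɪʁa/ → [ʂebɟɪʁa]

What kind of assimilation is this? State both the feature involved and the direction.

regressive manner assimilation

Underlying /β/ is realised as [b] next to /ɢ/; /ɢ/ itself does not change.
The change fricative → stop matches the manner of the following /ɢ/, identifying this as manner assimilation.
Place and voice are unchanged, so the assimilation is partial, not total.
Checking the remaining alternations: /β/ → [b] before /g/ (fricative → stop, matching a stop); /β/ → [b] before /q/ (fricative → stop, matching a stop); /β/ → [b] before /ɟ/ (fricative → stop, matching a stop) — only manner changes, and always toward the following segment.
Nothing changes in [βaβfʊre]: there the adjacent consonants already agree in manner (/β/ and /f/ are both fricatives), so this form is consistent with the same rule.
Since the segment that changes precedes the conditioning segment, the assimilation is regressive.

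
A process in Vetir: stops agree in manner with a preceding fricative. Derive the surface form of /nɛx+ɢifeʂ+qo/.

[nɛxʁifeʂχo]

The rule targets /ɢ/ (voiced uvular stop), which sits after the trigger /x/ (fricative).
The voiced uvular fricative is [ʁ], so /ɢ/ → [ʁ].
The same rule applies at the second boundary: /q/ → [χ] next to /ʂ/.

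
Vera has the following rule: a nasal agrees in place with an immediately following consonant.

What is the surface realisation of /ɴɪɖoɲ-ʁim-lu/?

[ɴɪɖoɴʁinlu]

/ɲ/ is a voiced palatal nasal. The following trigger /ʁ/ is uvular, so /ɲ/ must become uvular as well.
Changing only its place to uvular gives [ɴ] — the voiced uvular nasal.
The same rule applies at the second boundary: /m/ → [n] next to /l/.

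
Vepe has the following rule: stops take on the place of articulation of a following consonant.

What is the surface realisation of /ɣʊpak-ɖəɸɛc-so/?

[ɣʊpaʈɖəɸɛtso]

The rule targets /k/ (voiceless velar stop), which sits before the trigger /ɖ/ (retroflex).
Changing only its place to retroflex gives [ʈ] — the voiceless retroflex stop.
At the second juncture, /c/ likewise becomes [t] adjacent to /s/.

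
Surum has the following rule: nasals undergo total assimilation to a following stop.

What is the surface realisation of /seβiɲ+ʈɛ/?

[seβiʈʈɛ]

/ɲ/ is the segment targeted by the rule; it sits immediately before /ʈ/, so it assimilates completely and surfaces as [ʈ].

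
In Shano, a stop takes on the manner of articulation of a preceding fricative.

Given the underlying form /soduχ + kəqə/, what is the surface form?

[soduχxəqə]

/k/ is a voiceless velar stop. The preceding trigger /χ/ is a fricative, so /k/ must become a fricative as well.
The voiceless velar fricative is [x], so /k/ → [x].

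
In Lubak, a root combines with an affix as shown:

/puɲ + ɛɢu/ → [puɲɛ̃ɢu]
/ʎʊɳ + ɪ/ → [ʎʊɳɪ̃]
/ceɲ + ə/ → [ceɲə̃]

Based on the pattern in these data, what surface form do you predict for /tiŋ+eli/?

The data show progressive nasality assimilation (vowel nasalisation): /ɛ/ → [ɛ̃] after /ɲ/; /ɪ/ → [ɪ̃] after /ɳ/; /ə/ → [ə̃] after /ɲ/ — a vowel is nasalised by an immediately preceding nasal consonant.
/e/ sits next to the nasal /ŋ/ and is therefore nasalised to [ẽ].

[tiŋẽli]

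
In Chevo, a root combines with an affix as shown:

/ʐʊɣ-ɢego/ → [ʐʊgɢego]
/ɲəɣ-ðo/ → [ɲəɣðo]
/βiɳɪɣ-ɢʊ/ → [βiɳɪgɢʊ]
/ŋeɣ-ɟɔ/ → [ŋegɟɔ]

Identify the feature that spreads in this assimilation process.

The segment that alternates is /ɣ/, which surfaces as [g] when adjacent to /ɢ/.
The change fricative → stop matches the manner of the following /ɢ/, identifying this as manner assimilation.
Checking the remaining alternation: /ɣ/ → [g] before /ɟ/ (fricative → stop, matching a stop) — only manner changes, and always toward the following segment.
Nothing changes in [ɲəɣðo]: there the adjacent consonants already agree in manner (/ɣ/ and /ð/ are both fricatives), so this form is consistent with the same rule.

manner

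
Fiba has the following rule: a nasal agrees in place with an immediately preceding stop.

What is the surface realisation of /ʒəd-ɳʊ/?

The rule targets /ɳ/ (voiced retroflex nasal), which sits after the trigger /d/ (alveolar).
The voiced alveolar nasal is [n], so /ɳ/ → [n].

[ʒədnʊ]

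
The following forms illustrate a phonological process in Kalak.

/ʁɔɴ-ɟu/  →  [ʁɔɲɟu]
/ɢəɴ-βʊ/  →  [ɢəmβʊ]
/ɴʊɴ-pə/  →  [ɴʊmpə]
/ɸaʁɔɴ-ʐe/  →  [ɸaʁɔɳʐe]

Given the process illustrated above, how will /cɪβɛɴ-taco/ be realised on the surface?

[cɪβɛntaco]

The data show regressive place assimilation: /ɴ/ → [ɲ] before /ɟ/; /ɴ/ → [m] before /β/; /ɴ/ → [m] before /p/; /ɴ/ → [ɳ] before /ʐ/. In each pair only place changes, matching the following consonant, while manner and voice stay constant.
The rule targets /ɴ/ (voiced uvular nasal), which sits before the trigger /t/ (alveolar).
A voiced alveolar nasal is [n], so the surface segment is [n].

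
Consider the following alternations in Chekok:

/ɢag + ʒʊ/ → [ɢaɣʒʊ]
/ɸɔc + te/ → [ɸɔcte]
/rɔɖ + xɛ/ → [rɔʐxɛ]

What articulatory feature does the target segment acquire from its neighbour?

The segment that alternates is /g/, which surfaces as [ɣ] when adjacent to /ʒ/.
The change stop → fricative matches the manner of the following /ʒ/, identifying this as manner assimilation.
Checking the remaining alternation: /ɖ/ → [ʐ] before /x/ (stop → fricative, matching a fricative) — only manner changes, and always toward the following segment.
No alternation appears in [ɸɔcte]: there the adjacent consonants already agree in manner (/c/ and /t/ are both stops), so this form is consistent with the same rule.

manner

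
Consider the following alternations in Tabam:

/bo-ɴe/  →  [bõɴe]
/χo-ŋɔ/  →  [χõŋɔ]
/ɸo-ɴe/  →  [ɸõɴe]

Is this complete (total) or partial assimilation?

The vowel /o/ surfaces as nasalised [õ] next to the following nasal /ɴ/ — it has acquired the [+nasal] feature of its neighbour.
The other form shows the same pattern: /o/ → [õ] before /ŋ/ — each time a vowel is nasalised next to a following nasal.

partial assimilation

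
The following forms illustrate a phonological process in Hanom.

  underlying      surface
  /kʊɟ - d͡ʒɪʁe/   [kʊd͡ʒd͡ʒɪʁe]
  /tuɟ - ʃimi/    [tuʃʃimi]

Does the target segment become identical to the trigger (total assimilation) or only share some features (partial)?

total assimilation

The segment that alternates is /ɟ/, which surfaces as [d͡ʒ] when adjacent to /d͡ʒ/.
The output [d͡ʒ] is identical to the trigger /d͡ʒ/ — every feature (place, manner, voicing) has been copied — so this is total assimilation.
The other form behaves the same way: /ɟ/ → [ʃ] before /ʃ/ — in each case the output is a copy of the following consonant.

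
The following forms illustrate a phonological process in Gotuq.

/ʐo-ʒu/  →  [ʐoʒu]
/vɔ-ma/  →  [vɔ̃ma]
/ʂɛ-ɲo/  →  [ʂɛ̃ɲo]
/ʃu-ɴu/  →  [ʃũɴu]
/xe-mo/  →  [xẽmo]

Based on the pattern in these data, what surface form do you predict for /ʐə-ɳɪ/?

The data show regressive nasality assimilation (vowel nasalisation): /ɔ/ → [ɔ̃] before /m/; /ɛ/ → [ɛ̃] before /ɲ/; /u/ → [ũ] before /ɴ/; /e/ → [ẽ] before /m/ — a vowel is nasalised by an immediately following nasal consonant.
No change occurs in [ʐoʒu] because the vowel at the boundary is adjacent to an oral consonant, not a nasal (/o/ next to /ʒ/).
The vowel /ə/ is adjacent to the following nasal /ɳ/, so it acquires [+nasal] and surfaces as [ə̃].

[ʐə̃ɳɪ]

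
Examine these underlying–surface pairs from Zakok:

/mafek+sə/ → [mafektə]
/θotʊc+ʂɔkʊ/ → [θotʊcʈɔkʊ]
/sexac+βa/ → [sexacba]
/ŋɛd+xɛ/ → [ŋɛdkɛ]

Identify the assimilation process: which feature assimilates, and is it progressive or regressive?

progressive manner assimilation

The segment that alternates is /s/, which surfaces as [t] when adjacent to /k/.
The change fricative → stop matches the manner of the preceding /k/, identifying this as manner assimilation.
Place and voice are unchanged, so the assimilation is partial, not total.
The same holds elsewhere in the data: /ʂ/ → [ʈ] after /c/ (fricative → stop, matching a stop); /β/ → [b] after /c/ (fricative → stop, matching a stop); /x/ → [k] after /d/ (fricative → stop, matching a stop) — only manner changes, and always toward the preceding segment.
The trigger is the preceding segment, so the direction is progressive (perseverative).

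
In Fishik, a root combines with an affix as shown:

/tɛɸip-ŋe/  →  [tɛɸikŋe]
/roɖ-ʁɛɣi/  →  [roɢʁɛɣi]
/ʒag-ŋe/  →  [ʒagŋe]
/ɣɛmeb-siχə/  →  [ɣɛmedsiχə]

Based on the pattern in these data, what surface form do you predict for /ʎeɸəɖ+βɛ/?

[ʎeɸəbβɛ]

The data show regressive place assimilation: /p/ → [k] before /ŋ/; /ɖ/ → [ɢ] before /ʁ/; /b/ → [d] before /s/. In each pair only place changes, matching the following consonant, while manner and voice stay constant.
No alternation appears in [ʒagŋe]: there the adjacent consonants already agree in place (/g/ and /ŋ/ are both velar), so this form is consistent with the same rule.
The rule targets /ɖ/ (voiced retroflex stop), which sits before the trigger /β/ (bilabial).
The voiced bilabial stop is [b], so /ɖ/ → [b].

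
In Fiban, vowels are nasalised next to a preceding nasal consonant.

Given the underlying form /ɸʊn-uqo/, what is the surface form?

[ɸʊnũqo]

/u/ sits next to the nasal /n/ and is therefore nasalised to [ũ].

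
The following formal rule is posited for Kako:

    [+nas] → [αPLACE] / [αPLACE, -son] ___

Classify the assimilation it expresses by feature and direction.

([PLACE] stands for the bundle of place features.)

The rule copies the place features (abbreviated [PLACE]) from the environment onto the target, so the assimilating feature is place.
The conditioning segment sits to the left of the focus bar, meaning the trigger precedes the segment that changes — progressive assimilation.

progressive place assimilation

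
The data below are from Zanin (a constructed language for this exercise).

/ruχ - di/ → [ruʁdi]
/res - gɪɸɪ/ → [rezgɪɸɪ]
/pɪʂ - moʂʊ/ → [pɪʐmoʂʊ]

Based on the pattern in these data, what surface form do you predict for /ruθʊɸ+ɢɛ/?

[ruθʊβɢɛ]

The data show regressive voicing assimilation: /χ/ → [ʁ] before /d/; /s/ → [z] before /g/; /ʂ/ → [ʐ] before /m/. In each pair only voicing changes, matching the following consonant, while place and manner stay constant.
The rule targets /ɸ/ (voiceless bilabial fricative), which sits before the trigger /ɢ/ (voiced).
The voiced bilabial fricative is [β], so /ɸ/ → [β].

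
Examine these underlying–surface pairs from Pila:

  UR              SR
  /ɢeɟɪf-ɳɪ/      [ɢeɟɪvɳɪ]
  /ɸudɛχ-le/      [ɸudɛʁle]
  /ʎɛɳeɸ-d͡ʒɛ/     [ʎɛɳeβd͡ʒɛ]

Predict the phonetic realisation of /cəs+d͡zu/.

The data show regressive voicing assimilation: /f/ → [v] before /ɳ/; /χ/ → [ʁ] before /l/; /ɸ/ → [β] before /d͡ʒ/. In each pair only voicing changes, matching the following consonant, while place and manner stay constant.
The rule targets /s/ (voiceless alveolar fricative), which sits before the trigger /d͡z/ (voiced).
A voiced alveolar fricative is [z], so the surface segment is [z].

[cəzd͡zu]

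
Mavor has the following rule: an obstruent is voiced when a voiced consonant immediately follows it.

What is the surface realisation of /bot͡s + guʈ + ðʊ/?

The rule targets /t͡s/ (voiceless alveolar affricate), which sits before the trigger /g/ (voiced).
The voiced alveolar affricate is [d͡z], so /t͡s/ → [d͡z].
At the second juncture, /ʈ/ likewise becomes [ɖ] adjacent to /ð/.

[bod͡zguɖðʊ]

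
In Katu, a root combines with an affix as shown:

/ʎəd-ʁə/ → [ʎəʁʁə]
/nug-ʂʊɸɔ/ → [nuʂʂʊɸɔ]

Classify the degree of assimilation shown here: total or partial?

Comparing underlying and surface forms, /d/ → [ʁ] is the alternation; the neighbouring /ʁ/ is constant.
The output [ʁ] is identical to the trigger /ʁ/ — every feature (place, manner, voicing) has been copied — so this is total assimilation.
The other form behaves the same way: /g/ → [ʂ] before /ʂ/ — in each case the output is a copy of the following consonant.

total assimilation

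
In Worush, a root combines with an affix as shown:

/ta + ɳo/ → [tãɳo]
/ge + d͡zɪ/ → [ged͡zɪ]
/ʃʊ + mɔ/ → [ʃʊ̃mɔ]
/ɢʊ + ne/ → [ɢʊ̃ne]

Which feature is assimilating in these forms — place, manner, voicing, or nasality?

The vowel /a/ surfaces as nasalised [ã] next to the following nasal /ɳ/ — it has acquired the [+nasal] feature of its neighbour.
Likewise in the remaining data: /ʊ/ → [ʊ̃] before /m/; /ʊ/ → [ʊ̃] before /n/ — each time a vowel is nasalised next to a following nasal.
No change occurs in [ged͡zɪ] because the vowel at the boundary is adjacent to an oral consonant, not a nasal (/e/ next to /d͡z/).

nasality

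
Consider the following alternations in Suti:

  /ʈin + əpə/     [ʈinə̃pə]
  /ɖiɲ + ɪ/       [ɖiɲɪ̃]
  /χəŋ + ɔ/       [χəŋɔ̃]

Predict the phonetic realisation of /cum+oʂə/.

The data show progressive nasality assimilation (vowel nasalisation): /ə/ → [ə̃] after /n/; /ɪ/ → [ɪ̃] after /ɲ/; /ɔ/ → [ɔ̃] after /ŋ/ — a vowel is nasalised by an immediately preceding nasal consonant.
/o/ sits next to the nasal /m/ and is therefore nasalised to [õ].

[cumõʂə]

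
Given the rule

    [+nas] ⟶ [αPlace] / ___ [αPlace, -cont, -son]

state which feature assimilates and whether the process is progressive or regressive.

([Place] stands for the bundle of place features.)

The rule copies the place features (abbreviated [Place]) from the environment onto the target, so the assimilating feature is place.
Since the environment is written after the underscore, the trigger follows the target; the direction is regressive.

regressive place assimilation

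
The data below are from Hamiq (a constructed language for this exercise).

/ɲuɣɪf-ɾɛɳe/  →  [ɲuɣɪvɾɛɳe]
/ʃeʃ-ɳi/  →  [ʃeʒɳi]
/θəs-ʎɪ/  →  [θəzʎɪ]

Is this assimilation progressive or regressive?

regressive

Underlying /f/ is realised as [v] next to /ɾ/; /ɾ/ itself does not change.
/f/ is voiceless while /ɾ/ is voiced; the output [v] is voiced, matching the trigger — so the feature that spreads is voicing.
The same holds elsewhere in the data: /ʃ/ → [ʒ] before /ɳ/ (voiceless → voiced, matching voiced); /s/ → [z] before /ʎ/ (voiceless → voiced, matching voiced) — only voicing changes, and always toward the following segment.
Since the segment that changes precedes the conditioning segment, the assimilation is regressive.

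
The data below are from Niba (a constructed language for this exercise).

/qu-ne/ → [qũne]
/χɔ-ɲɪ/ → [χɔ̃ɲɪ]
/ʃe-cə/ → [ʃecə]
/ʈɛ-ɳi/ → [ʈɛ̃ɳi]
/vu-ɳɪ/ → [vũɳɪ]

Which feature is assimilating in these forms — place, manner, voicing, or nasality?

The vowel /u/ surfaces as nasalised [ũ] next to the following nasal /n/ — it has acquired the [+nasal] feature of its neighbour.
Likewise in the remaining data: /ɔ/ → [ɔ̃] before /ɲ/; /ɛ/ → [ɛ̃] before /ɳ/; /u/ → [ũ] before /ɳ/ — each time a vowel is nasalised next to a following nasal.
No change occurs in [ʃecə] because the vowel at the boundary is adjacent to an oral consonant, not a nasal (/e/ next to /c/).

nasality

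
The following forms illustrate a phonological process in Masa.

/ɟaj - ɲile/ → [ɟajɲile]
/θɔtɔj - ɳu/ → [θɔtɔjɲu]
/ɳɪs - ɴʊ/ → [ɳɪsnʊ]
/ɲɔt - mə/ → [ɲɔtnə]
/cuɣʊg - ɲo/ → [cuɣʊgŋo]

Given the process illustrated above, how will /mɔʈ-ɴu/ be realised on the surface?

The data show progressive place assimilation: /ɳ/ → [ɲ] after /j/; /ɴ/ → [n] after /s/; /m/ → [n] after /t/; /ɲ/ → [ŋ] after /g/. In each pair only place changes, matching the preceding consonant, while manner and voice stay constant.
Nothing changes in [ɟajɲile]: there the adjacent consonants already agree in place (/ɲ/ and /j/ are both palatal), so this form is consistent with the same rule.
The rule targets /ɴ/ (voiced uvular nasal), which sits after the trigger /ʈ/ (retroflex).
The voiced retroflex nasal is [ɳ], so /ɴ/ → [ɳ].

[mɔʈɳu]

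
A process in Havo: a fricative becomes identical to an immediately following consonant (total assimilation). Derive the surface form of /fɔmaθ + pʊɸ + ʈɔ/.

[fɔmappʊʈʈɔ]

/θ/ is the segment targeted by the rule; it sits immediately before /p/, so it assimilates completely and surfaces as [p].
The same rule applies at the second boundary: /ɸ/ → [ʈ] next to /ʈ/.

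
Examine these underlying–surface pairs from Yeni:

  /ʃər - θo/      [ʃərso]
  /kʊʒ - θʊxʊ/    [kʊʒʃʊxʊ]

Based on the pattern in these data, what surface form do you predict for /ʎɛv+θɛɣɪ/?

[ʎɛvfɛɣɪ]

The data show progressive place assimilation: /θ/ → [s] after /r/; /θ/ → [ʃ] after /ʒ/. In each pair only place changes, matching the preceding consonant, while manner and voice stay constant.
/θ/ is a voiceless dental fricative. The preceding trigger /v/ is labiodental, so /θ/ must become labiodental as well.
A voiceless labiodental fricative is [f], so the surface segment is [f].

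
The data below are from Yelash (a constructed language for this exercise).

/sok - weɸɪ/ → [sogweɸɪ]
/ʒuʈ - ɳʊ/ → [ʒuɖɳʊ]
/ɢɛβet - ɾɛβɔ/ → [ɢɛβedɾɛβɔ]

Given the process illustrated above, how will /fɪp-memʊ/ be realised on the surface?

The data show regressive voicing assimilation: /k/ → [g] before /w/; /ʈ/ → [ɖ] before /ɳ/; /t/ → [d] before /ɾ/. In each pair only voicing changes, matching the following consonant, while place and manner stay constant.
The rule targets /p/ (voiceless bilabial stop), which sits before the trigger /m/ (voiced).
The voiced bilabial stop is [b], so /p/ → [b].

[fɪbmemʊ]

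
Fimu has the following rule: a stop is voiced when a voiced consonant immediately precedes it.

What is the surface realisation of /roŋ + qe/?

/q/ is a voiceless uvular stop. The preceding trigger /ŋ/ is voiced, so /q/ must become voiced as well.
Changing only its voicing to voiced gives [ɢ] — the voiced uvular stop.

[roŋɢe]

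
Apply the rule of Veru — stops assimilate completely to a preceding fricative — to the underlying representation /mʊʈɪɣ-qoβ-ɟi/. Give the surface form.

[mʊʈɪɣɣoββi]

/q/ is the segment targeted by the rule; it sits immediately after /ɣ/, so it assimilates completely and surfaces as [ɣ].
The same rule applies at the second boundary: /ɟ/ → [β] next to /β/.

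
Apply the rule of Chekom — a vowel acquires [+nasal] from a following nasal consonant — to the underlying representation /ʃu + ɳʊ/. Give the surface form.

[ʃũɳʊ]

The vowel /u/ is adjacent to the following nasal /ɳ/, so it acquires [+nasal] and surfaces as [ũ].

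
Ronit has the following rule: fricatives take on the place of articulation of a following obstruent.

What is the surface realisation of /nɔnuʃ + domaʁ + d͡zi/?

[nɔnusdomazd͡zi]

The rule targets /ʃ/ (voiceless postalveolar fricative), which sits before the trigger /d/ (alveolar).
The voiceless alveolar fricative is [s], so /ʃ/ → [s].
At the second juncture, /ʁ/ likewise becomes [z] adjacent to /d͡z/.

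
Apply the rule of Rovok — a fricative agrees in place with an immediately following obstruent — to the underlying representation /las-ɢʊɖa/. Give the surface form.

/s/ is a voiceless alveolar fricative. The following trigger /ɢ/ is uvular, so /s/ must become uvular as well.
The voiceless uvular fricative is [χ], so /s/ → [χ].

[laχɢʊɖa]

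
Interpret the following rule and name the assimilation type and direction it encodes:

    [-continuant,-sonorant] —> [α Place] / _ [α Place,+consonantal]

regressive place assimilation

The rule copies the place features (abbreviated [Place]) from the environment onto the target, so the assimilating feature is place.
The conditioning segment sits to the right of the focus bar, meaning the trigger follows the segment that changes — regressive assimilation.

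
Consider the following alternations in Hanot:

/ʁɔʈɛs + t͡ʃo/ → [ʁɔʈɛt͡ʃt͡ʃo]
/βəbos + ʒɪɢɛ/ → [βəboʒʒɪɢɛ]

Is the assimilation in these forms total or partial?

total assimilation

The segment that alternates is /s/, which surfaces as [t͡ʃ] when adjacent to /t͡ʃ/.
The output [t͡ʃ] is identical to the trigger /t͡ʃ/ — every feature (place, manner, voicing) has been copied — so this is total assimilation.
The remaining alternation confirms this: /s/ → [ʒ] before /ʒ/ — in each case the output is a copy of the following consonant.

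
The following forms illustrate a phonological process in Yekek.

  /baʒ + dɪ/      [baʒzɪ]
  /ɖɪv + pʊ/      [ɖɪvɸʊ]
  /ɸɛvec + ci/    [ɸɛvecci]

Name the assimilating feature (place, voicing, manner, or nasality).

The segment that alternates is /d/, which surfaces as [z] when adjacent to /ʒ/.
The change stop → fricative matches the manner of the preceding /ʒ/, identifying this as manner assimilation.
The same holds elsewhere in the data: /p/ → [ɸ] after /v/ (stop → fricative, matching a fricative) — only manner changes, and always toward the preceding segment.
No alternation appears in [ɸɛvecci]: there the adjacent consonants already agree in manner (/c/ and /c/ are both stops), so this form is consistent with the same rule.

manner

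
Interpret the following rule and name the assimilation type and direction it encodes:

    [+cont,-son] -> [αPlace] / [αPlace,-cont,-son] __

The rule copies the place features (abbreviated [Place]) from the environment onto the target, so the assimilating feature is place.
Since the environment is written before the underscore, the trigger precedes the target; the direction is progressive.

progressive place assimilation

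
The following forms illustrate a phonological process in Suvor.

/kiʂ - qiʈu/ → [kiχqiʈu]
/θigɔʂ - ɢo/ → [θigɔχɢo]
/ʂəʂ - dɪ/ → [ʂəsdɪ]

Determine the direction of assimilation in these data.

regressive

The segment that alternates is /ʂ/, which surfaces as [χ] when adjacent to /q/.
/ʂ/ is retroflex while /q/ is uvular; the output [χ] is uvular, matching the trigger — so the feature that spreads is place.
The same holds elsewhere in the data: /ʂ/ → [χ] before /ɢ/ (retroflex → uvular, matching uvular); /ʂ/ → [s] before /d/ (retroflex → alveolar, matching alveolar) — only place changes, and always toward the following segment.
The trigger is the following segment, so the direction is regressive (anticipatory).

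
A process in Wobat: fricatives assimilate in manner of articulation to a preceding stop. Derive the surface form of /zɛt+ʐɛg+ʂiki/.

[zɛtɖɛgʈiki]

The rule targets /ʐ/ (voiced retroflex fricative), which sits after the trigger /t/ (stop).
A voiced retroflex stop is [ɖ], so the surface segment is [ɖ].
The same rule applies at the second boundary: /ʂ/ → [ʈ] next to /g/.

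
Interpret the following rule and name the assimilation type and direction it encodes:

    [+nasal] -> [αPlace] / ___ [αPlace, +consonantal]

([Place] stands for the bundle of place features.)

regressive place assimilation

The rule copies the place features (abbreviated [Place]) from the environment onto the target, so the assimilating feature is place.
The conditioning segment sits to the right of the focus bar, meaning the trigger follows the segment that changes — regressive assimilation.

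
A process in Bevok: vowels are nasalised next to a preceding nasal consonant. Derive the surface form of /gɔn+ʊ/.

The vowel /ʊ/ is adjacent to the preceding nasal /n/, so it acquires [+nasal] and surfaces as [ʊ̃].

[gɔnʊ̃]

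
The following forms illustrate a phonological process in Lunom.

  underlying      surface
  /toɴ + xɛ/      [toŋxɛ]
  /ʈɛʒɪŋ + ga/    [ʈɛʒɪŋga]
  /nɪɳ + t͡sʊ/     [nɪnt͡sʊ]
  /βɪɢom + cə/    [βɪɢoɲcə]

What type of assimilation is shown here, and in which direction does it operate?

Comparing underlying and surface forms, /ɴ/ → [ŋ] is the alternation; the neighbouring /x/ is constant.
The change uvular → velar matches the place of the following /x/, identifying this as place assimilation.
Manner and voice are unchanged, so the assimilation is partial, not total.
The other alternating forms pattern the same way: /ɳ/ → [n] before /t͡s/ (retroflex → alveolar, matching alveolar); /m/ → [ɲ] before /c/ (bilabial → palatal, matching palatal) — only place changes, and always toward the following segment.
Nothing changes in [ʈɛʒɪŋga]: there the adjacent consonants already agree in place (/ŋ/ and /g/ are both velar), so this form is consistent with the same rule.
Since the segment that changes precedes the conditioning segment, the assimilation is regressive.

regressive place assimilation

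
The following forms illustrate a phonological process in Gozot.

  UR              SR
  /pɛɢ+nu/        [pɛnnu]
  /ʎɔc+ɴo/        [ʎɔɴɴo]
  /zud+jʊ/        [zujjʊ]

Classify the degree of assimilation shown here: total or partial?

total assimilation

Underlying /ɢ/ is realised as [n] next to /n/; /n/ itself does not change.
The output [n] is identical to the trigger /n/ — every feature (place, manner, voicing) has been copied — so this is total assimilation.
The remaining alternations confirm this: /c/ → [ɴ] before /ɴ/; /d/ → [j] before /j/ — in each case the output is a copy of the following consonant.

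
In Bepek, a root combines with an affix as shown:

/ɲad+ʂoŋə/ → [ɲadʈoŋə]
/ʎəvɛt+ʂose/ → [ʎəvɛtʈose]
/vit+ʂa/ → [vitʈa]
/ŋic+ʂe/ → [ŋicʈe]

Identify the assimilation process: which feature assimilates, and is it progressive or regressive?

progressive manner assimilation

Comparing underlying and surface forms, /ʂ/ → [ʈ] is the alternation; the neighbouring /d/ is constant.
/ʂ/ is a fricative while /d/ is a stop; the output [ʈ] is a stop, matching the trigger — so the feature that spreads is manner.
Place and voice are unchanged, so the assimilation is partial, not total.
The same holds elsewhere in the data: /ʂ/ → [ʈ] after /t/ (fricative → stop, matching a stop); /ʂ/ → [ʈ] after /c/ (fricative → stop, matching a stop) — only manner changes, and always toward the preceding segment.
Since the segment that changes follows the conditioning segment, the assimilation is progressive.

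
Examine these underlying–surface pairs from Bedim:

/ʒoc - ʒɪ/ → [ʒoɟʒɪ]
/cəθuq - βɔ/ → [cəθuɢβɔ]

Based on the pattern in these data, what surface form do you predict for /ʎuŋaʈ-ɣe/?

The data show regressive voicing assimilation: /c/ → [ɟ] before /ʒ/; /q/ → [ɢ] before /β/. In each pair only voicing changes, matching the following consonant, while place and manner stay constant.
/ʈ/ is a voiceless retroflex stop. The following trigger /ɣ/ is voiced, so /ʈ/ must become voiced as well.
A voiced retroflex stop is [ɖ], so the surface segment is [ɖ].

[ʎuŋaɖɣe]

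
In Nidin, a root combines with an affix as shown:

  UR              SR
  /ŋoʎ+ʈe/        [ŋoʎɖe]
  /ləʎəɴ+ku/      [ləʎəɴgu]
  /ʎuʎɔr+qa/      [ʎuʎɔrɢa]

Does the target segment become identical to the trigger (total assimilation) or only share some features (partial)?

Underlying /ʈ/ is realised as [ɖ] next to /ʎ/; /ʎ/ itself does not change.
The change voiceless → voiced matches the voicing of the preceding /ʎ/, identifying this as voicing assimilation.
Place and manner are unchanged, so the assimilation is partial, not total.
The same holds elsewhere in the data: /k/ → [g] after /ɴ/ (voiceless → voiced, matching voiced); /q/ → [ɢ] after /r/ (voiceless → voiced, matching voiced) — only voicing changes, and always toward the preceding segment.

partial assimilation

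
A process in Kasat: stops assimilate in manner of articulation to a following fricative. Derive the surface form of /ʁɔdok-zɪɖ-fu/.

/k/ is a voiceless velar stop. The following trigger /z/ is a fricative, so /k/ must become a fricative as well.
Changing only its manner to fricative gives [x] — the voiceless velar fricative.
The same rule applies at the second boundary: /ɖ/ → [ʐ] next to /f/.

[ʁɔdoxzɪʐfu]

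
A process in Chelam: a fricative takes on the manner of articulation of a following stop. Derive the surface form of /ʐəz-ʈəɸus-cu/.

The rule targets /z/ (voiced alveolar fricative), which sits before the trigger /ʈ/ (stop).
The voiced alveolar stop is [d], so /z/ → [d].
At the second juncture, /s/ likewise becomes [t] adjacent to /c/.

[ʐədʈəɸutcu]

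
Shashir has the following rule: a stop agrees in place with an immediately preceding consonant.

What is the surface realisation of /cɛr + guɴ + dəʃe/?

The rule targets /g/ (voiced velar stop), which sits after the trigger /r/ (alveolar).
A voiced alveolar stop is [d], so the surface segment is [d].
At the second juncture, /d/ likewise becomes [ɢ] adjacent to /ɴ/.

[cɛrduɴɢəʃe]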